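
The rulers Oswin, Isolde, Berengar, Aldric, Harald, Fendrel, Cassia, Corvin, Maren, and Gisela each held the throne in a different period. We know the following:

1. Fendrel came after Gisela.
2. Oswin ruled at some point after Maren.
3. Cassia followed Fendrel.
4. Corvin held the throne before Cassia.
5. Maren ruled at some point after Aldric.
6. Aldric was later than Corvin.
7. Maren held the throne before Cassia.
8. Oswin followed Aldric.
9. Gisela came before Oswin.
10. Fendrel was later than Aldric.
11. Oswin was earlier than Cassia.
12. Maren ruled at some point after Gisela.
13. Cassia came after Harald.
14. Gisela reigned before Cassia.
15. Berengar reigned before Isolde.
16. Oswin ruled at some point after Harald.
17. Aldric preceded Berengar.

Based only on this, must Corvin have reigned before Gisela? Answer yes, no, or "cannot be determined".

cannot be determined

No chain of stated constraints runs from Corvin to Gisela, and none runs from Gisela to Corvin either.
So the relative order of Corvin and Gisela is not fixed by the given facts.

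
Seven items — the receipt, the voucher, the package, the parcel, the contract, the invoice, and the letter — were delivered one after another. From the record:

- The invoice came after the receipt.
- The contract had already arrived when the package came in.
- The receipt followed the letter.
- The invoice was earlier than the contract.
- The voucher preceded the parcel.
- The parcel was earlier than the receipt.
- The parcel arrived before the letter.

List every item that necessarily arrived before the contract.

the invoice, the letter, the parcel, the receipt, the voucher

Directly stated before the contract: the invoice.
The letter reaches the contract via the letter → the receipt → the invoice → the contract.
The parcel reaches the contract via the parcel → the receipt → the invoice → the contract.
The receipt reaches the contract via the receipt → the invoice → the contract.
Likewise the voucher reaches the contract by chaining the stated constraints.
No chain forces the package ahead of the contract.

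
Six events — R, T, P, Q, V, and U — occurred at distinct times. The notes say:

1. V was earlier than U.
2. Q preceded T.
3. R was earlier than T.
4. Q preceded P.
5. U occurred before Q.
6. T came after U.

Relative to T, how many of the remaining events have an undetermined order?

1

Forced before T: Q, R, U, and V.
That leaves P with no forced order relative to T — 1.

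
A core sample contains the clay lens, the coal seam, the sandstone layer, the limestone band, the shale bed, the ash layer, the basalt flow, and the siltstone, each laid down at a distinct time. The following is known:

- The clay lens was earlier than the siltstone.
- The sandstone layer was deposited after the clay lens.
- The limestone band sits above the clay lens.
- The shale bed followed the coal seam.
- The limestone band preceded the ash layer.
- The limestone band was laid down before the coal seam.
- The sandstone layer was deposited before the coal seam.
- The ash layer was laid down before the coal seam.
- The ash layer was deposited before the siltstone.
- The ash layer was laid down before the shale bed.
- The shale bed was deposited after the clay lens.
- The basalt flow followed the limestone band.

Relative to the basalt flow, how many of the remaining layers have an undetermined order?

Forced before the basalt flow: the clay lens and the limestone band.
That leaves the ash layer, the coal seam, the sandstone layer, the shale bed, and the siltstone with no forced order relative to the basalt flow — 5.

5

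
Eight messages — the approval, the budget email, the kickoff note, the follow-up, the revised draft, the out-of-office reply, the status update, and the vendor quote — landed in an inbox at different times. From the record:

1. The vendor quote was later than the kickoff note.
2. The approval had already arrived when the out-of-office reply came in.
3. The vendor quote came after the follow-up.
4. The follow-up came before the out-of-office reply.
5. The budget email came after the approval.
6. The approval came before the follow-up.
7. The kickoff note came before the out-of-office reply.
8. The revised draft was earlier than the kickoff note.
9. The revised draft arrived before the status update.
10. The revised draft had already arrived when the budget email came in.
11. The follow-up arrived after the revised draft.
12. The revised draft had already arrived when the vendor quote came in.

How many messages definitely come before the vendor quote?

Directly stated before the vendor quote: the follow-up, the kickoff note, and the revised draft.
The approval reaches the vendor quote via the approval → the follow-up → the vendor quote.
No chain forces the out-of-office reply (or any of the others) ahead of the vendor quote.
That's the approval, the follow-up, the kickoff note, and the revised draft — 4 in all.

4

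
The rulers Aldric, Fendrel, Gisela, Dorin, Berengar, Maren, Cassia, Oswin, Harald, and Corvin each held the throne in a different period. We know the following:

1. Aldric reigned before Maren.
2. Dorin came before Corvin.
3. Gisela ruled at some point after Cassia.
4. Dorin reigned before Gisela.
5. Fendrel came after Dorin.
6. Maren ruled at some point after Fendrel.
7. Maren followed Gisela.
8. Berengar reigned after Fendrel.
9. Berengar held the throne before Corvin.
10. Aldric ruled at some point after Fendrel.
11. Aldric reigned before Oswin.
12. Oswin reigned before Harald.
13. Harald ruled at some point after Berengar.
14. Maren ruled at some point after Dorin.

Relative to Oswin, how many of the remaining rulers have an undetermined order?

Forced before Oswin: Aldric, Dorin, and Fendrel; forced after Oswin: Harald.
That leaves Berengar, Cassia, Corvin, Gisela, and Maren with no forced order relative to Oswin — 5.

5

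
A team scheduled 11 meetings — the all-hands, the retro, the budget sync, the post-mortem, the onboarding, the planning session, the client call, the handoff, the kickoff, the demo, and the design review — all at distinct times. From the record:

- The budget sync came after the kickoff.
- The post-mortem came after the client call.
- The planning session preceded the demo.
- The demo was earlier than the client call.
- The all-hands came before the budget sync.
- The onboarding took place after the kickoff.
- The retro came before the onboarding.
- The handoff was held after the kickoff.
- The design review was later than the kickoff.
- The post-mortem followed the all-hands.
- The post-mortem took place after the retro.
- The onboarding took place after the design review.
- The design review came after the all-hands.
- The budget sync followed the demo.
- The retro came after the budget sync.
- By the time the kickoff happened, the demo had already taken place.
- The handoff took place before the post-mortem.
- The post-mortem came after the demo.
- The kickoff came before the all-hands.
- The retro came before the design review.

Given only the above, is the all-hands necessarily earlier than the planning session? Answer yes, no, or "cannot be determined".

no

Tracing the constraints gives the planning session → the demo → the kickoff → the all-hands, so the planning session must come before the all-hands.
That means the all-hands cannot be before the planning session.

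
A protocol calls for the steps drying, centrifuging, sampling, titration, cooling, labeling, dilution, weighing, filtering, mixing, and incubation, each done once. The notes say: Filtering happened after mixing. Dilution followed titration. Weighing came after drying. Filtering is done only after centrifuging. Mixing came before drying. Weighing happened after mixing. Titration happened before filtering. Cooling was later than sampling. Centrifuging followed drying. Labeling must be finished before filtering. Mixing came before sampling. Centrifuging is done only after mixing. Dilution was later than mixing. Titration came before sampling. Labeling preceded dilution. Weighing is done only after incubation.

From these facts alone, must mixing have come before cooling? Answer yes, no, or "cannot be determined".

yes

Chain the constraints: mixing → sampling → cooling. Each link is directly stated, so mixing comes before cooling.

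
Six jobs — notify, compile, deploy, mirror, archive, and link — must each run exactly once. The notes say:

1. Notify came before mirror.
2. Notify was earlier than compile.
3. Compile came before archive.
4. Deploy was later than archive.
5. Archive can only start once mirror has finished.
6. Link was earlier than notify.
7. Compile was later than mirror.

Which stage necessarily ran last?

Every other stage has a chain of constraints placing it before deploy, so deploy is last.

deploy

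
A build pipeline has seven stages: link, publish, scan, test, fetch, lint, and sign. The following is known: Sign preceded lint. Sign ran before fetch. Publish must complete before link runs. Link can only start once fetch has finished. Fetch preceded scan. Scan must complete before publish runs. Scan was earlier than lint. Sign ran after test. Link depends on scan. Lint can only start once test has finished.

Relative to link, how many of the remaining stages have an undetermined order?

Forced before link: fetch, publish, scan, sign, and test.
That leaves lint with no forced order relative to link — 1.

1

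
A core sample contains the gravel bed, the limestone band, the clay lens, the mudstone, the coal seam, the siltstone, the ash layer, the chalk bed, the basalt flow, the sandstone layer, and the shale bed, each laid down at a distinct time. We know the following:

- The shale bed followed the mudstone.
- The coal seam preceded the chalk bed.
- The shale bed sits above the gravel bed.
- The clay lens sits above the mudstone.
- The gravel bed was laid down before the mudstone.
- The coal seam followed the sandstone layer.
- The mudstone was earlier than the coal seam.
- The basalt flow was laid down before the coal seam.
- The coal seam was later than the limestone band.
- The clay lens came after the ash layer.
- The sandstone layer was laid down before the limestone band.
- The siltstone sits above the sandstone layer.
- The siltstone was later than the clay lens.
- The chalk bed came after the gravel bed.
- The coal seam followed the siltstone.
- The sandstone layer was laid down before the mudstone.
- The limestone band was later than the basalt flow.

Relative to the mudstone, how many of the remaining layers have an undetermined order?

3

Forced before the mudstone: the gravel bed and the sandstone layer; forced after the mudstone: the chalk bed, the clay lens, the coal seam, the shale bed, and the siltstone.
That leaves the ash layer, the basalt flow, and the limestone band with no forced order relative to the mudstone — 3.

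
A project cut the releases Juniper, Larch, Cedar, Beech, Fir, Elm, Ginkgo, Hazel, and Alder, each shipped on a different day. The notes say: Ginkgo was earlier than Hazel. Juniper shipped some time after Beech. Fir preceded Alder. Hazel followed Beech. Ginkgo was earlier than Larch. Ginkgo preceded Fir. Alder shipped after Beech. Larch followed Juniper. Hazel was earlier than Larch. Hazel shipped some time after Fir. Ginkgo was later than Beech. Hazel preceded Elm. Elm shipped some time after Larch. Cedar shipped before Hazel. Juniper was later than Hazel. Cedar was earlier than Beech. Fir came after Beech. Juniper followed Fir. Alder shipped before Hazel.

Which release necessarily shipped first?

Cedar

Cedar has a chain of constraints placing it before every other release, so Cedar must be first.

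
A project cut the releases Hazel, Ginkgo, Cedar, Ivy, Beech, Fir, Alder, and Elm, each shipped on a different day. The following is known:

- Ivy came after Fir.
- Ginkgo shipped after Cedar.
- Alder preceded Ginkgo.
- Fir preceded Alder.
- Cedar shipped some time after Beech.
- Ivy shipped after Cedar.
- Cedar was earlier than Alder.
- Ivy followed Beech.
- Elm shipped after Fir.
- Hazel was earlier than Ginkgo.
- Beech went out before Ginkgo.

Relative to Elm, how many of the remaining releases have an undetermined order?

Forced before Elm: Fir.
That leaves Alder, Beech, Cedar, Ginkgo, Hazel, and Ivy with no forced order relative to Elm — 6.

6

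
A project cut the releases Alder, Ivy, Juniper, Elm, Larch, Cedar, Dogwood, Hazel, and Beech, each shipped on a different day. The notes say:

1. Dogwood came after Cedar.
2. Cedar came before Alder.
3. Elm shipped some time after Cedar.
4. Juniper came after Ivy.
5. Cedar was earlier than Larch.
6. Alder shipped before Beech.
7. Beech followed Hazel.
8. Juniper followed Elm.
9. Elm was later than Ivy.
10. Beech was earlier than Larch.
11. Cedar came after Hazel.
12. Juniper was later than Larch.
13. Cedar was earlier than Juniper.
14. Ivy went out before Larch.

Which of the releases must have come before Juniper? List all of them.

Directly stated before Juniper: Cedar, Elm, Ivy, and Larch.
Alder reaches Juniper via Alder → Beech → Larch → Juniper.
Beech reaches Juniper via Beech → Larch → Juniper.
Hazel reaches Juniper via Hazel → Cedar → Juniper.

Alder, Beech, Cedar, Elm, Hazel, Ivy, Larch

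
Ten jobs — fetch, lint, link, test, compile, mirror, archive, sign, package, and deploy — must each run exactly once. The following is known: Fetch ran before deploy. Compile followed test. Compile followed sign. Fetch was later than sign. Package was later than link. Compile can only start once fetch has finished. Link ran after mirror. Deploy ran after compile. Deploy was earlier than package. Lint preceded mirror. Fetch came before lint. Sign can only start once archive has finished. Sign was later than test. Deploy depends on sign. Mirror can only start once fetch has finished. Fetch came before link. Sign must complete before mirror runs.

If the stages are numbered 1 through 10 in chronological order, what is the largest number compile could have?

8

Compile must come before deploy and package — 2 stages forced after it.
Everything else can be placed before compile in some valid order, so compile can sit as late as position 10 − 2 = 8.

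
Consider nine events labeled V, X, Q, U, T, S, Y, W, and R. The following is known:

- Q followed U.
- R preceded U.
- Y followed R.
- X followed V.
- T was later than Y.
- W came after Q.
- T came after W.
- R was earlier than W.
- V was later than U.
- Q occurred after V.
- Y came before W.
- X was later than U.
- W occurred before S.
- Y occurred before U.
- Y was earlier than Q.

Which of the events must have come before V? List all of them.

Directly stated before V: U.
R reaches V via R → U → V.
Y reaches V via Y → U → V.
No chain forces T (or any of the others) ahead of V.

R, U, Y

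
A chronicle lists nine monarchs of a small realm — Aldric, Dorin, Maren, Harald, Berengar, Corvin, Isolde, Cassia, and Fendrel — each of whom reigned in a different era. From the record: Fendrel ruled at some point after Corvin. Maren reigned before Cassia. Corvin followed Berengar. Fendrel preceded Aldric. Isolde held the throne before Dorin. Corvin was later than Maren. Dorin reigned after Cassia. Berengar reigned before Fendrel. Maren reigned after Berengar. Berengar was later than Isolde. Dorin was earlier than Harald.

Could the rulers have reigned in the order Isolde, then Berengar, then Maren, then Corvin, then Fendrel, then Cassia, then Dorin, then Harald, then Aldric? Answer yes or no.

Check each stated constraint against the proposed order — e.g. Fendrel is ahead of Aldric; Isolde is ahead of Dorin. Every pair is in the required order; nothing is violated.

yes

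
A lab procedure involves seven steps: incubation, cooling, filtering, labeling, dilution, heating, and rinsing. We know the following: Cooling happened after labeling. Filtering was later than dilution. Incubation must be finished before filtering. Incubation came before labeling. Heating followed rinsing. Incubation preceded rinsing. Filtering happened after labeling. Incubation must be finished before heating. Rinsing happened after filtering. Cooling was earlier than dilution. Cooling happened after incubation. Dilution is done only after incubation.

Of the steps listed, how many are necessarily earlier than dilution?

Directly stated before dilution: cooling and incubation.
Labeling reaches dilution via labeling → cooling → dilution.
No chain forces heating (or any of the others) ahead of dilution.
That's cooling, incubation, and labeling — 3 in all.

3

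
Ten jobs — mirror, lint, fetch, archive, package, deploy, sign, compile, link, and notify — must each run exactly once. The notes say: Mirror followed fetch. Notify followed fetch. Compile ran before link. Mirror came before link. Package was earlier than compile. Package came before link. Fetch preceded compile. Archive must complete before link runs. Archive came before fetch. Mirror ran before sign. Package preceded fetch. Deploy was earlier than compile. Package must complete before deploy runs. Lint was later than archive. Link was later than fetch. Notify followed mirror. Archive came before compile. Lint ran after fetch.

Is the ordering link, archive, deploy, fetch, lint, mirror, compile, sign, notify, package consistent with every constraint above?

The constraints require package before compile, but in the proposed sequence compile appears ahead of package. That one violation is enough.

no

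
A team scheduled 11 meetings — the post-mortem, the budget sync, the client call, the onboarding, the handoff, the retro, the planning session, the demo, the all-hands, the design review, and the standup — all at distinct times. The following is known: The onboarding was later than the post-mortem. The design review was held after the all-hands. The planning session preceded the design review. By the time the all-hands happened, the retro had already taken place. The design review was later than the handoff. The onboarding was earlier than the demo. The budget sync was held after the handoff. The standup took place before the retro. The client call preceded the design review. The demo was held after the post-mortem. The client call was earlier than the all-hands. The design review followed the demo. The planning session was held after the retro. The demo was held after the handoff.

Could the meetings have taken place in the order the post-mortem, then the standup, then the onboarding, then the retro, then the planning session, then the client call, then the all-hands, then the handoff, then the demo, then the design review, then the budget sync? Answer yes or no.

yes

Check each stated constraint against the proposed order — e.g. the onboarding is ahead of the demo; the post-mortem is ahead of the demo. Every pair is in the required order; nothing is violated.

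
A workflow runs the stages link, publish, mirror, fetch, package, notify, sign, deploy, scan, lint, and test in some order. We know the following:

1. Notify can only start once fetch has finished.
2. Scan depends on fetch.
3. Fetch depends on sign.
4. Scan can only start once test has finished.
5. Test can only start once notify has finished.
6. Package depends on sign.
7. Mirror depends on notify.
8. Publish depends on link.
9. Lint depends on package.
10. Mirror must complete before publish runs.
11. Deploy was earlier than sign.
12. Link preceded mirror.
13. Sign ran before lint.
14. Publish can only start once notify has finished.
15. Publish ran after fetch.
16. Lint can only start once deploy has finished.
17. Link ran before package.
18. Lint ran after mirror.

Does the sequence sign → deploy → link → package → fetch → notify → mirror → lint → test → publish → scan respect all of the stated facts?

The constraints require deploy before sign, but in the proposed sequence sign appears ahead of deploy. That one violation is enough.

no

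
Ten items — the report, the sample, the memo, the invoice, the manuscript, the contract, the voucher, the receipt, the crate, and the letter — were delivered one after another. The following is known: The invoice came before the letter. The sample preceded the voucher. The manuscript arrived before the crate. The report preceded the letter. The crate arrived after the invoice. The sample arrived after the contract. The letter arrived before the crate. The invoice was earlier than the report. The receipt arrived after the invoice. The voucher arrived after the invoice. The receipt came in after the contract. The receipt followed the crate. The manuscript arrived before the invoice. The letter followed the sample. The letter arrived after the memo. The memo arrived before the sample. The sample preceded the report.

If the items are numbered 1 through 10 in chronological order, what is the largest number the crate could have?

The crate must come before the receipt — 1 item forced after it.
Everything else can be placed before the crate in some valid order, so the crate can sit as late as position 10 − 1 = 9.

9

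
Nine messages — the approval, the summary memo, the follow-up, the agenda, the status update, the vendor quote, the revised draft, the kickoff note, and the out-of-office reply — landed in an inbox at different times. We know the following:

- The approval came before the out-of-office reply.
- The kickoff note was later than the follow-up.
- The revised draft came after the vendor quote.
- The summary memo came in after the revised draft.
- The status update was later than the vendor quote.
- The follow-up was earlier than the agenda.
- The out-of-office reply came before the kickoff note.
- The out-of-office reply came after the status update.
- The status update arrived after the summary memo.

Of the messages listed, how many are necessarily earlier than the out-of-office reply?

5

Directly stated before the out-of-office reply: the approval and the status update.
The revised draft reaches the out-of-office reply via the revised draft → the summary memo → the status update → the out-of-office reply.
The summary memo reaches the out-of-office reply via the summary memo → the status update → the out-of-office reply.
The vendor quote reaches the out-of-office reply via the vendor quote → the status update → the out-of-office reply.
That's the approval, the revised draft, the status update, the summary memo, and the vendor quote — 5 in all.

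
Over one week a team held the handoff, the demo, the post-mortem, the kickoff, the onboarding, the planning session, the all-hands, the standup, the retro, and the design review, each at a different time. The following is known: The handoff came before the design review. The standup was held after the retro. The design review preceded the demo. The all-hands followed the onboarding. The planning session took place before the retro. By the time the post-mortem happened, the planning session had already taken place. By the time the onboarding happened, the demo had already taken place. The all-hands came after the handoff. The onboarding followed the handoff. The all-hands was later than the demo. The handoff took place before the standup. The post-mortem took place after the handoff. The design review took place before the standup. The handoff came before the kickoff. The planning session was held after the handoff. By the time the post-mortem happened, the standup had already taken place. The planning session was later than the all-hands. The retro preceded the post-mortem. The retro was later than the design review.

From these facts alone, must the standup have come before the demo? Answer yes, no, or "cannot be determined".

Tracing the constraints gives the demo → the all-hands → the planning session → the retro → the standup, so the demo must come before the standup.
That means the standup cannot be before the demo.

no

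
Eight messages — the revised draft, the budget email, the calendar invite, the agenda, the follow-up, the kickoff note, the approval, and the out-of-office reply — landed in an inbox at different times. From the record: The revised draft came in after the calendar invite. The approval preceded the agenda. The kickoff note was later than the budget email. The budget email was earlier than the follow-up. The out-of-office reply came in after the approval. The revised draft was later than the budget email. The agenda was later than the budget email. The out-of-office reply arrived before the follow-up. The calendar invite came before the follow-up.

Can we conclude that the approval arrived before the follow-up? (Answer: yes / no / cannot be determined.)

Chain the constraints: the approval → the out-of-office reply → the follow-up. Each link is directly stated, so the approval comes before the follow-up.

yes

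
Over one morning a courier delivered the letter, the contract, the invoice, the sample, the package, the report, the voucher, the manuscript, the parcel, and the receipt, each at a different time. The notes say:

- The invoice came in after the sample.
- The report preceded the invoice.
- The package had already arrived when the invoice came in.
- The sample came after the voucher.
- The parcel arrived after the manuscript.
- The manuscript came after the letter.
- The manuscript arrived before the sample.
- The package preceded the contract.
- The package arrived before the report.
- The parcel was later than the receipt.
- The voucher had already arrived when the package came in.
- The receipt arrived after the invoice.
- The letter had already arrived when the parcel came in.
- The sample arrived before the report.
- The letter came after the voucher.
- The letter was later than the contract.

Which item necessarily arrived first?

The voucher has a chain of constraints placing it before every other item, so the voucher must be first.

the voucher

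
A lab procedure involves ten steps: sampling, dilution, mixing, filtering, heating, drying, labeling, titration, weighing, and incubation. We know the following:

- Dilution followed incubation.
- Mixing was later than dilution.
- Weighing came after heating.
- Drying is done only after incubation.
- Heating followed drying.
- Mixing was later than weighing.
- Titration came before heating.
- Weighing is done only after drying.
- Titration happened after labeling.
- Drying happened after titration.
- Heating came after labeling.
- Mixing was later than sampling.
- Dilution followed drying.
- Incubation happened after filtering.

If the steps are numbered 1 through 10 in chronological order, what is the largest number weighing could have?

Weighing must come before mixing — 1 step forced after it.
Everything else can be placed before weighing in some valid order, so weighing can sit as late as position 10 − 1 = 9.

9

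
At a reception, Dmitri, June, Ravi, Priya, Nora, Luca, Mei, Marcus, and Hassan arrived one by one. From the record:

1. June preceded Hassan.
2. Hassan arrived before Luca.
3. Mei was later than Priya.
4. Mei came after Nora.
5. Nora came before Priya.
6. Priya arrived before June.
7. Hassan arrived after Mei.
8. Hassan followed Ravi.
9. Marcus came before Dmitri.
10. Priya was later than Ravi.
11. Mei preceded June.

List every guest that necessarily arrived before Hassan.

Directly stated before Hassan: June, Mei, and Ravi.
Nora reaches Hassan via Nora → Mei → Hassan.
Priya reaches Hassan via Priya → Mei → Hassan.

June, Mei, Nora, Priya, Ravi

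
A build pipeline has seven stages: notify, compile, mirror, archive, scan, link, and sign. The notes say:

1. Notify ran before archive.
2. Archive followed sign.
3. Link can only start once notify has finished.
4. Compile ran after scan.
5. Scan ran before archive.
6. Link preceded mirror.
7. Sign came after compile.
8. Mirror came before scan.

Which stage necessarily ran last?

Every other stage has a chain of constraints placing it before archive, so archive is last.

archive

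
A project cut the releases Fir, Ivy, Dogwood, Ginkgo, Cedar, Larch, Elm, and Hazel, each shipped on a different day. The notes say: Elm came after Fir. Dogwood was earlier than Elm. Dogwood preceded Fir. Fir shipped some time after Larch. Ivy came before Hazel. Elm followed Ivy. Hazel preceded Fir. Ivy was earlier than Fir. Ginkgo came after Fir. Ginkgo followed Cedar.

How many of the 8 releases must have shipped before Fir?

Directly stated before Fir: Dogwood, Hazel, Ivy, and Larch.
That's Dogwood, Hazel, Ivy, and Larch — 4 in all.

4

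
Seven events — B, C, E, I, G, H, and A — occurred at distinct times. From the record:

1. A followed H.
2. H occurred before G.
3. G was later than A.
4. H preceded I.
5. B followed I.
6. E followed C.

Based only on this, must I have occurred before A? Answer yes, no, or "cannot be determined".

cannot be determined

No chain of stated constraints runs from I to A, and none runs from A to I either.
So the relative order of I and A is not fixed by the given facts.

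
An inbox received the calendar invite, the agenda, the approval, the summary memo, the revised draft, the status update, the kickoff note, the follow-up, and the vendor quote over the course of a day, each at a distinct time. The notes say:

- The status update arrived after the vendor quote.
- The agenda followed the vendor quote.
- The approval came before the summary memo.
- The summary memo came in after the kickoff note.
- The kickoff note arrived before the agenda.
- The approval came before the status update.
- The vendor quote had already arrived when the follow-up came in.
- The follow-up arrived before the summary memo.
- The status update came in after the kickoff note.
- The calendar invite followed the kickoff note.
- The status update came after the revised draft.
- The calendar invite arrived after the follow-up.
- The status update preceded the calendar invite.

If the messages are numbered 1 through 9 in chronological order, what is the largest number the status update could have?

8

The status update must come before the calendar invite — 1 message forced after it.
Everything else can be placed before the status update in some valid order, so the status update can sit as late as position 9 − 1 = 8.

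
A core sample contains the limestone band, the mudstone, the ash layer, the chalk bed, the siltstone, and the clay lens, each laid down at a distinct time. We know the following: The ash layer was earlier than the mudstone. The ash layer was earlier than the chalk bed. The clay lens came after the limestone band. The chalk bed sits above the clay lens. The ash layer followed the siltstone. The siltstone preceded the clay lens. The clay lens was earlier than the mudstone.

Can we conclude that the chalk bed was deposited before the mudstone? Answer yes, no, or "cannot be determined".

cannot be determined

No chain of stated constraints runs from the chalk bed to the mudstone, and none runs from the mudstone to the chalk bed either.
So the relative order of the chalk bed and the mudstone is not fixed by the given facts.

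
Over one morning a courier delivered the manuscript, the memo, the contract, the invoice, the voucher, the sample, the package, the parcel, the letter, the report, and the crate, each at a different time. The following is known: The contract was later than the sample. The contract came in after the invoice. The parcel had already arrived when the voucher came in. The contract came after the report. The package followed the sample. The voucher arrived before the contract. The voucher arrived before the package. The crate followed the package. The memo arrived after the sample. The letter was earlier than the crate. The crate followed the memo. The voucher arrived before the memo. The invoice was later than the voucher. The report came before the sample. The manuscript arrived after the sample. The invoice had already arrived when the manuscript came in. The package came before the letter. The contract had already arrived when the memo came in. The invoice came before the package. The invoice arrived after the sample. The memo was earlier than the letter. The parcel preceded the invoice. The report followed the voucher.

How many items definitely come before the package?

Directly stated before the package: the invoice, the sample, and the voucher.
The parcel reaches the package via the parcel → the invoice → the package.
The report reaches the package via the report → the sample → the package.
No chain forces the manuscript (or any of the others) ahead of the package.
That's the invoice, the parcel, the report, the sample, and the voucher — 5 in all.

5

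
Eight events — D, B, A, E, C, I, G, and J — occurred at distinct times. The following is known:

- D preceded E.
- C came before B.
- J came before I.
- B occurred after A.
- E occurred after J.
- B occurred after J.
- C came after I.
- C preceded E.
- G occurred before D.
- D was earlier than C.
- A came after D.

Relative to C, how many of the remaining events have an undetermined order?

1

Forced before C: D, G, I, and J; forced after C: B and E.
That leaves A with no forced order relative to C — 1.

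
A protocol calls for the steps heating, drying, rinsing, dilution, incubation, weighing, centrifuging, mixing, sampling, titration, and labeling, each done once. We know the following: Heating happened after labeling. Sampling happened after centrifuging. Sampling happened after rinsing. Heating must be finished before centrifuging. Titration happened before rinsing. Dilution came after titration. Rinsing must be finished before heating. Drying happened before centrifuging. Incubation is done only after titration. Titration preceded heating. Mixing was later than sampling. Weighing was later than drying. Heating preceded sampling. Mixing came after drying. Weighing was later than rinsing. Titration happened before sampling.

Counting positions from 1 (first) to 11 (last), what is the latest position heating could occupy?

8

Heating must come before centrifuging, mixing, and sampling — 3 steps forced after it.
Everything else can be placed before heating in some valid order, so heating can sit as late as position 11 − 3 = 8.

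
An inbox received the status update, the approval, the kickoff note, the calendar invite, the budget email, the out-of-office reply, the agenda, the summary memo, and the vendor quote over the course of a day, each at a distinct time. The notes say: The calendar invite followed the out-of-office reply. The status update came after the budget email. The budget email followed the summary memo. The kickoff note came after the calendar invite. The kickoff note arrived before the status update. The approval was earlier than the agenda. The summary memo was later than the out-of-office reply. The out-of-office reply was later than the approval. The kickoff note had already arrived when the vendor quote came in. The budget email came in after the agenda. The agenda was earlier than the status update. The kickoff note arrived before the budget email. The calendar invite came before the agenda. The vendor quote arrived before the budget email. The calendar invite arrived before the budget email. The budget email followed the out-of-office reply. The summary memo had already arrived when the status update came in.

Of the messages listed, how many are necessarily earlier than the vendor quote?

4

Directly stated before the vendor quote: the kickoff note.
The approval reaches the vendor quote via the approval → the out-of-office reply → the calendar invite → the kickoff note → the vendor quote.
The calendar invite reaches the vendor quote via the calendar invite → the kickoff note → the vendor quote.
The out-of-office reply reaches the vendor quote via the out-of-office reply → the calendar invite → the kickoff note → the vendor quote.
No chain forces the summary memo (or any of the others) ahead of the vendor quote.
That's the approval, the calendar invite, the kickoff note, and the out-of-office reply — 4 in all.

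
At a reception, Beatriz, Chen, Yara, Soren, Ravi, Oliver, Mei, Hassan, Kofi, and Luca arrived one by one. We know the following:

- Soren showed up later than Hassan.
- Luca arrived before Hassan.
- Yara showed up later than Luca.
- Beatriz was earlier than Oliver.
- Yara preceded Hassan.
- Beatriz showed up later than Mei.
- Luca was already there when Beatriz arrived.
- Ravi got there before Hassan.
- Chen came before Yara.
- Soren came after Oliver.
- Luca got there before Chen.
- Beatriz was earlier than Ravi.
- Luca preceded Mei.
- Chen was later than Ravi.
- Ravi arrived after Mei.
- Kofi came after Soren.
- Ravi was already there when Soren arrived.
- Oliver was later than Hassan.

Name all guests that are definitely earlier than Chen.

Directly stated before Chen: Luca and Ravi.
Beatriz reaches Chen via Beatriz → Ravi → Chen.
Mei reaches Chen via Mei → Ravi → Chen.

Beatriz, Luca, Mei, Ravi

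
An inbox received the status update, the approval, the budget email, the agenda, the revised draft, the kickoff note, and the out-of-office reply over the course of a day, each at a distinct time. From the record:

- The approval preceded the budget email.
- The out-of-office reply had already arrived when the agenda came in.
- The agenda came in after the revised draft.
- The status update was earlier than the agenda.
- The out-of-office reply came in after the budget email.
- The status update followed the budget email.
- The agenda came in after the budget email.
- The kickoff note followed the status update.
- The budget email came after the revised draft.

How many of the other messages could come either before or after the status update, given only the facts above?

Forced before the status update: the approval, the budget email, and the revised draft; forced after the status update: the agenda and the kickoff note.
That leaves the out-of-office reply with no forced order relative to the status update — 1.

1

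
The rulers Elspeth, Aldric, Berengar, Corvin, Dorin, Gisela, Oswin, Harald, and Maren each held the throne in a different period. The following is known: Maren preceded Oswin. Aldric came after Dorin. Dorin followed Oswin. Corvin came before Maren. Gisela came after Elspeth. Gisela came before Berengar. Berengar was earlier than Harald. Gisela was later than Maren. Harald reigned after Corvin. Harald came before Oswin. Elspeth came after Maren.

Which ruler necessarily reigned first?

Corvin has a chain of constraints placing them before every other ruler, so Corvin must be first.

Corvin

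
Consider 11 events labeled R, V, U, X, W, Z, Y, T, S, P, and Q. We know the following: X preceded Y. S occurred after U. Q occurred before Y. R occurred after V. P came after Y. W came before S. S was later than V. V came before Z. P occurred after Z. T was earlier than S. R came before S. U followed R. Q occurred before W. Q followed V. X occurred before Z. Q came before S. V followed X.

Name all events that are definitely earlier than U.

Directly stated before U: R.
V reaches U via V → R → U.
X reaches U via X → V → R → U.

R, V, X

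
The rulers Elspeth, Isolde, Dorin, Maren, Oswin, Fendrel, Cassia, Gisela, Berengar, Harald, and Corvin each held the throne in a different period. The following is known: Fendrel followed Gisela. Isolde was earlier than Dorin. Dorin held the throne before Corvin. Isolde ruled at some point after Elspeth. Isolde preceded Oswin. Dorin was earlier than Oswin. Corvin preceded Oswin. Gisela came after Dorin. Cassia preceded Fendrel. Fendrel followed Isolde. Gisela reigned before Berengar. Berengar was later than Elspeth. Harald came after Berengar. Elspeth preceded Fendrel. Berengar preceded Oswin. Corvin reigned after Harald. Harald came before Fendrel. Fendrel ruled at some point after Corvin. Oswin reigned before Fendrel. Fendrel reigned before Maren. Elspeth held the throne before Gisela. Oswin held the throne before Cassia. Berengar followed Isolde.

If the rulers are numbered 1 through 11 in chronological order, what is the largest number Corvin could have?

7

Corvin must come before Cassia, Fendrel, Maren, and Oswin — 4 rulers forced after them.
Everything else can be placed before Corvin in some valid order, so Corvin can sit as late as position 11 − 4 = 7.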